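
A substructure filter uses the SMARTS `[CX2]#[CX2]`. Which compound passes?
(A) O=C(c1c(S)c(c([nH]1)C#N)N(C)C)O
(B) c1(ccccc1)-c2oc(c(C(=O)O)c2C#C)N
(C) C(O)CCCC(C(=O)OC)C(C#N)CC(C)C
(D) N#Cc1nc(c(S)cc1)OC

B

[CX2]#[CX2] describes a carbon-carbon triple bond (an alkyne).
(A) has a nitrile (-C#N) but the triple bond is C#N, not C#C.
(B) contains an ethynyl group (-C#CH), which satisfies every atom and bond constraint.
(C) has a nitrile (-C#N) but the triple bond is C#N, not C#C.
(D) has a nitrile (-C#N) but the triple bond is C#N, not C#C.
So the answer is (B).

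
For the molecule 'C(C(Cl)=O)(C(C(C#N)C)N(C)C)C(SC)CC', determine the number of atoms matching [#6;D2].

2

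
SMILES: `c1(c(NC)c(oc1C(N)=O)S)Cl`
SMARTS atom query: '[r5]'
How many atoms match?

5

The query [r5] means: r5 matches atoms in a five-membered ring.
Check the 12 heavy atoms by environment: 1× o (aromatic, in 5-ring) → match; 4× c (aromatic, in 5-ring) → match; 2× N (acyclic) → no; 2× C (acyclic) → no; 1× S (acyclic) → no; 1× O (acyclic) → no; 1× Cl (acyclic) → no.
Summing the matching environments: 1 + 4 = 5 matching atoms.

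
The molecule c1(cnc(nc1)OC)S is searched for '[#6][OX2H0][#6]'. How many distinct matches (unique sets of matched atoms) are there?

1

[#6][OX2H0][#6] is the SMARTS for an ether: an aliphatic oxygen bridging two carbons with no H on the oxygen.
Exactly one fragment in the molecule meets all constraints, giving 1 match.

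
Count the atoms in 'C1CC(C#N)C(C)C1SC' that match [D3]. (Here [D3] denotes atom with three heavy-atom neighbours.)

The query [D3] means: atom with exactly three heavy-atom neighbours.
Check the 10 heavy atoms by environment: 3× C (D3) → match; 3× C (D2) → no; 1× S (D2) → no; 2× C (D1) → no; 1× N (D1) → no.
That gives 3 matching atoms.

3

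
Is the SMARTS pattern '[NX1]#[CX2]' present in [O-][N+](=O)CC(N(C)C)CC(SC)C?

The pattern [NX1]#[CX2] describes a nitrogen triple-bonded to a two-connected carbon — a nitrile.
The closest candidate here is a nitro group (-[N+](=O)[O-]), but there is no C#N triple bond. No other fragment satisfies the full query, so there is no match.

No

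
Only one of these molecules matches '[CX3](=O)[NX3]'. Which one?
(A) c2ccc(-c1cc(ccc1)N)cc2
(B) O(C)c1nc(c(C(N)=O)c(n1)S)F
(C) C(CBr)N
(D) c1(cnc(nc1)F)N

[CX3](=O)[NX3] describes a carbonyl carbon bonded to a trivalent nitrogen (an amide).
(A) has a primary amino group (-NH2) but the -NH2 is not attached to a carbonyl carbon.
(B) contains a primary amide (-C(=O)NH2), which satisfies every atom and bond constraint.
(C) has a primary amino group (-NH2) but the -NH2 is not attached to a carbonyl carbon.
(D) has a primary amino group (-NH2) but the -NH2 is not attached to a carbonyl carbon.
So the answer is (B).

B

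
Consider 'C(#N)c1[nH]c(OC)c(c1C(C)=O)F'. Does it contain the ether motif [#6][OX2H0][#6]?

The pattern [#6][OX2H0][#6] describes an aliphatic oxygen bridging two carbons with no H on the oxygen — an ether.
The molecule carries a methoxy ether (-OCH3), whose atoms satisfy every constraint of the query, so the pattern matches.

Yes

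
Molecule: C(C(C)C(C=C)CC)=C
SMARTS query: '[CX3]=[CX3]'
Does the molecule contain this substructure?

The pattern [CX3]=[CX3] describes a non-aromatic C=C double bond between two sp2 carbons — an alkene.
The molecule carries a vinyl group (-CH=CH2), whose atoms satisfy every constraint of the query, so the pattern matches.

Yes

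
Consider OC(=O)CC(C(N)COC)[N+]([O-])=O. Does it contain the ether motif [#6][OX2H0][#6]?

The pattern [#6][OX2H0][#6] describes an aliphatic oxygen bridging two carbons with no H on the oxygen — an ether.
The molecule carries a methoxy ether (-OCH3), whose atoms satisfy every constraint of the query, so the pattern matches.

Yes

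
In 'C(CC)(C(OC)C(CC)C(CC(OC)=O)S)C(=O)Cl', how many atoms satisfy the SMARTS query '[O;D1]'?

2

Check the 19 heavy atoms by environment: 3× C (D2) → no; 6× C (D3) → no; 4× C (D1) → no; 2× O (D2) → no; 2× O (D1) → match; 1× Cl (D1) → no; 1× S (D1) → no.
That gives 2 matching atoms.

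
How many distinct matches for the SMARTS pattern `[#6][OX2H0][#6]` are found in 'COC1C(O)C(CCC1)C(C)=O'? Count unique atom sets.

[#6][OX2H0][#6] is the SMARTS for an ether: an aliphatic oxygen bridging two carbons with no H on the oxygen.
Exactly one fragment in the molecule meets all constraints, giving 1 match.

1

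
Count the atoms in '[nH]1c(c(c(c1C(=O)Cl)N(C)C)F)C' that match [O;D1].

1

Check the 13 heavy atoms by environment: 1× n (aromatic, D2) → no; 4× c (aromatic, D3) → no; 1× C (D3) → no; 1× O (D1) → match; 1× Cl (D1) → no; 3× C (D1) → no; 1× N (D3) → no; 1× F (D1) → no.
That gives 1 matching atom.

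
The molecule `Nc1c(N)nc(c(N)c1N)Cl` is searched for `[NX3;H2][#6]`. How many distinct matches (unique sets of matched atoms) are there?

[NX3;H2][#6] is the SMARTS for a primary amine: a trivalent nitrogen with two H attached to carbon.
The molecule carries 4 separate instances of a primary amino group (-NH2) meeting every constraint; each maps to a distinct set of atoms, giving 4 matches.

4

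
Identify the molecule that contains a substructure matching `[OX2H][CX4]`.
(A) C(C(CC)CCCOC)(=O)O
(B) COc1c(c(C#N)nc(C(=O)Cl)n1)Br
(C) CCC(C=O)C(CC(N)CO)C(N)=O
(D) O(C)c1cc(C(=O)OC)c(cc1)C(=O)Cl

[OX2H][CX4] describes a hydroxyl oxygen bound to an sp3 (X4) carbon (an aliphatic alcohol).
(A) has a methoxy ether (-OCH3) but the oxygen has H0 (ether), not H1.
(B) has a methoxy ether (-OCH3) but the oxygen has H0 (ether), not H1.
(C) contains a hydroxyl group (-OH), which satisfies every atom and bond constraint.
(D) has a methoxy ether (-OCH3) but the oxygen has H0 (ether), not H1.
So the answer is (C).

C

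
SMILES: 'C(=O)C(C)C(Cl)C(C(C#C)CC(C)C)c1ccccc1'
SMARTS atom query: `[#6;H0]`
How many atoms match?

2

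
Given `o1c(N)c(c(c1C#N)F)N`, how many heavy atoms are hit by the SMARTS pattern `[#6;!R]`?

The query [#6;!R] means: carbon not in any ring.
Check the 10 heavy atoms by environment: 1× o (aromatic, in 5-ring) → no; 4× c (aromatic, in 5-ring) → no; 3× N (acyclic) → no; 1× C (acyclic) → match; 1× F (acyclic) → no.
That gives 1 matching atom.

1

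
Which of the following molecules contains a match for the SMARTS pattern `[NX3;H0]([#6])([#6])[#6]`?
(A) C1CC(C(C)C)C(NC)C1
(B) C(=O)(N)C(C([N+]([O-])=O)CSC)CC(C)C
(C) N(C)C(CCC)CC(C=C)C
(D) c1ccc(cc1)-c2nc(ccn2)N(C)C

D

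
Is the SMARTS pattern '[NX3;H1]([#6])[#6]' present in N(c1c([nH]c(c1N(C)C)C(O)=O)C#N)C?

Yes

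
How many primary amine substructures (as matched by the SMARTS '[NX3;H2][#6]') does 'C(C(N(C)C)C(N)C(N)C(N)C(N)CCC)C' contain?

4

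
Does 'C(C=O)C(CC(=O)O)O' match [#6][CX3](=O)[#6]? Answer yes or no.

The pattern [#6][CX3](=O)[#6] describes a carbonyl carbon (no H) flanked by two carbons — a ketone.
The closest candidate here is an aldehyde (-CHO), but the carbonyl carbon has H1, so it is not flanked by two carbons. No other fragment satisfies the full query, so there is no match.

No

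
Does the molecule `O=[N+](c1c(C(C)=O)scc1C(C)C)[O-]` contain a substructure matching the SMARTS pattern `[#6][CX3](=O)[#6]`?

Yes

The pattern [#6][CX3](=O)[#6] describes a carbonyl carbon (no H) flanked by two carbons — a ketone.
The molecule carries an acetyl/ketone group (-C(=O)CH3), whose atoms satisfy every constraint of the query, so the pattern matches.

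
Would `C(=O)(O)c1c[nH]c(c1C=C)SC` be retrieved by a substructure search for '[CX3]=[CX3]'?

Yes

The pattern [CX3]=[CX3] describes a non-aromatic C=C double bond between two sp2 carbons — an alkene.
The molecule carries a vinyl group (-CH=CH2), whose atoms satisfy every constraint of the query, so the pattern matches.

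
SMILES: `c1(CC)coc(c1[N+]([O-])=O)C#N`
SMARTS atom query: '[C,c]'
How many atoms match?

7

The query [C,c] means: comma = OR; matches aliphatic or aromatic carbon — same as #6.
Check the 12 heavy atoms by environment: 1× o (aromatic) → no; 4× c (aromatic) → match; 3× C → match; 1× N → no; 1× N (charge +1) → no; 1× O (charge -1) → no; 1× O → no.
Summing the matching environments: 4 + 3 = 7 matching atoms.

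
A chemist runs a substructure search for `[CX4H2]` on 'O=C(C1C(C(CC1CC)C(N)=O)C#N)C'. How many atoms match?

Check the 15 heavy atoms by environment: 4× C (H1, X4) → no; 2× C (H2, X4) → match; 2× C (H0, X3) → no; 2× O (H0, X1) → no; 2× C (H3, X4) → no; 1× N (H2, X3) → no; 1× C (H0, X2) → no; 1× N (H0, X1) → no.
That gives 2 matching atoms.

2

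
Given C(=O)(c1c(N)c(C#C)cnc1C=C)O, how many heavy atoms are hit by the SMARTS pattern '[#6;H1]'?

3

The query [#6;H1] means: any carbon bearing exactly one hydrogen.
Check the 14 heavy atoms by environment: 1× n (aromatic, H0) → no; 4× c (aromatic, H0) → no; 1× c (aromatic, H1) → match; 2× C (H0) → no; 2× C (H1) → match; 1× N (H2) → no; 1× C (H2) → no; 1× O (H0) → no; 1× O (H1) → no.
Summing the matching environments: 1 + 2 = 3 matching atoms.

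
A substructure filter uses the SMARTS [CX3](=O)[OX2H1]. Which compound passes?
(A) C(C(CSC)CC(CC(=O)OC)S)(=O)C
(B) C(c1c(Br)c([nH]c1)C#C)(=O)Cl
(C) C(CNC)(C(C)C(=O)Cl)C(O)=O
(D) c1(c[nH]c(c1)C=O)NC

C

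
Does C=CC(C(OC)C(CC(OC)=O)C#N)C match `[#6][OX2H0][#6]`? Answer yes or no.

Yes

The pattern [#6][OX2H0][#6] describes an aliphatic oxygen bridging two carbons with no H on the oxygen — an ether.
The molecule carries a methoxy ether (-OCH3), whose atoms satisfy every constraint of the query, so the pattern matches.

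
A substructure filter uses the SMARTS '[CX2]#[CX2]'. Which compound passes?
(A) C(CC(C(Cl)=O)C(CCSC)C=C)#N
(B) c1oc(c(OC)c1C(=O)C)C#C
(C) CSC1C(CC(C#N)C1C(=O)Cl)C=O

B

[CX2]#[CX2] describes a carbon-carbon triple bond (an alkyne).
(A) has a vinyl group (-CH=CH2) but the C=C is a double bond; both carbons are CX3, not CX2.
(B) contains an ethynyl group (-C#CH), which satisfies every atom and bond constraint.
(C) has a nitrile (-C#N) but the triple bond is C#N, not C#C.
So the answer is (B).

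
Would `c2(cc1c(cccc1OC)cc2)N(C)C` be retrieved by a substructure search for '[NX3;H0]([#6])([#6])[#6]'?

The pattern [NX3;H0]([#6])([#6])[#6] describes a trivalent nitrogen with no H, bonded to three carbons — a tertiary amine.
The molecule carries a dimethylamino group (-N(CH3)2), whose atoms satisfy every constraint of the query, so the pattern matches.

Yes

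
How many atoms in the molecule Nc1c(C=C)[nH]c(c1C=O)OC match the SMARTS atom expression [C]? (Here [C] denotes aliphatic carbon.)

4

The query [C] means: uppercase C matches aliphatic (non-aromatic) carbon only.
Check the 12 heavy atoms by environment: 1× n (aromatic) → no; 4× c (aromatic) → no; 2× O → no; 4× C → match; 1× N → no.
That gives 4 matching atoms.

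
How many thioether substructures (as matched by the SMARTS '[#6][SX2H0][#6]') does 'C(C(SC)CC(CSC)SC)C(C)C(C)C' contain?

[#6][SX2H0][#6] is the SMARTS for a thioether: an aliphatic sulfur bridging two carbons with no H on the sulfur.
The molecule carries 3 separate instances of a methylthio ether (-SCH3) meeting every constraint; each maps to a distinct set of atoms, giving 3 matches.

3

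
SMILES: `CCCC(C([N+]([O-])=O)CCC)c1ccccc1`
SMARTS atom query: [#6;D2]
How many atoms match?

9

The query [#6;D2] means: any carbon bonded to exactly two heavy atoms.
Check the 17 heavy atoms by environment: 2× C (D1) → no; 4× C (D2) → match; 2× C (D3) → no; 1× c (aromatic, D3) → no; 5× c (aromatic, D2) → match; 1× N (charge +1, D3) → no; 1× O (charge -1, D1) → no; 1× O (D1) → no.
Summing the matching environments: 4 + 5 = 9 matching atoms.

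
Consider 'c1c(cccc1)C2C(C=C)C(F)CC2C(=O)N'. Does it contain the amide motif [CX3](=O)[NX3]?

The pattern [CX3](=O)[NX3] describes a carbonyl carbon bonded to a trivalent nitrogen — an amide.
The molecule carries a primary amide (-C(=O)NH2), whose atoms satisfy every constraint of the query, so the pattern matches.

Yes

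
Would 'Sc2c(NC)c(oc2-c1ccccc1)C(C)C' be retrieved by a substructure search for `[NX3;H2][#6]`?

No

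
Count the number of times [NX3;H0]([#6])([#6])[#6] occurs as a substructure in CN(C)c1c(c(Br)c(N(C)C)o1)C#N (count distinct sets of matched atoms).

2

[NX3;H0]([#6])([#6])[#6] is the SMARTS for a tertiary amine: a trivalent nitrogen with no H, bonded to three carbons.
The molecule carries 2 separate instances of a dimethylamino group (-N(CH3)2) meeting every constraint; each maps to a distinct set of atoms, giving 2 matches.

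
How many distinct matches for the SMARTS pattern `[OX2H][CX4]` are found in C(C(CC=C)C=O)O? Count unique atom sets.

1

[OX2H][CX4] is the SMARTS for an aliphatic alcohol: a hydroxyl oxygen bound to an sp3 (X4) carbon.
Exactly one fragment in the molecule meets all constraints, giving 1 match.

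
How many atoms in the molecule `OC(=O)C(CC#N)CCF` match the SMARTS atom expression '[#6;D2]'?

The query [#6;D2] means: any carbon bonded to exactly two heavy atoms.
Check the 10 heavy atoms by environment: 4× C (D2) → match; 2× C (D3) → no; 1× F (D1) → no; 1× N (D1) → no; 2× O (D1) → no.
That gives 4 matching atoms.

4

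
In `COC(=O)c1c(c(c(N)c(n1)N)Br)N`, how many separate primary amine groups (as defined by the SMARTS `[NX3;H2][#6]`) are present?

[NX3;H2][#6] is the SMARTS for a primary amine: a trivalent nitrogen with two H attached to carbon.
The molecule carries 3 separate instances of a primary amino group (-NH2) meeting every constraint; each maps to a distinct set of atoms, giving 3 matches.

3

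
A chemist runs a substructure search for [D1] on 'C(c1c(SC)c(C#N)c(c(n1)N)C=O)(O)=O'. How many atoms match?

6

The query [D1] means: atom with exactly one heavy-atom neighbour (degree 1).
Check the 16 heavy atoms by environment: 1× n (aromatic, D2) → no; 5× c (aromatic, D3) → no; 2× C (D2) → no; 2× N (D1) → match; 1× S (D2) → no; 1× C (D1) → match; 1× C (D3) → no; 3× O (D1) → match.
Summing the matching environments: 2 + 1 + 3 = 6 matching atoms.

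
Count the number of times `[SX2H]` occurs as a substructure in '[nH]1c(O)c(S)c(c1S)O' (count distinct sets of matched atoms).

[SX2H] is the SMARTS for a thiol: an aliphatic sulfur with two connections, one being H.
The molecule carries 2 separate instances of a thiol (-SH) meeting every constraint; each maps to a distinct set of atoms, giving 2 matches.

2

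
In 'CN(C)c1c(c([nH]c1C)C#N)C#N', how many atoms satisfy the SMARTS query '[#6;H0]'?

6

The query [#6;H0] means: any carbon with no attached hydrogen.
Check the 13 heavy atoms by environment: 1× n (aromatic, H1) → no; 4× c (aromatic, H0) → match; 2× C (H0) → match; 3× N (H0) → no; 3× C (H3) → no.
Summing the matching environments: 4 + 2 = 6 matching atoms.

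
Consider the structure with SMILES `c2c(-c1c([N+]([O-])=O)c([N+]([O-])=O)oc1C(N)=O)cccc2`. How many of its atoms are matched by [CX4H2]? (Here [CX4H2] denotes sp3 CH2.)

The query [CX4H2] means: sp3 carbon (X4) with exactly two hydrogens.
Check the 20 heavy atoms by environment: 1× o (aromatic, H0, X2) → no; 5× c (aromatic, H0, X3) → no; 1× C (H0, X3) → no; 3× O (H0, X1) → no; 1× N (H2, X3) → no; 2× N (charge +1, H0, X3) → no; 2× O (charge -1, H0, X1) → no; 5× c (aromatic, H1, X3) → no.
No environment satisfies the query, so 0 matching atoms.

0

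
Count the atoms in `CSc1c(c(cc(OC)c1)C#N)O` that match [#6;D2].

3

The query [#6;D2] means: any carbon bonded to exactly two heavy atoms.
Check the 13 heavy atoms by environment: 2× c (aromatic, D2) → match; 4× c (aromatic, D3) → no; 1× S (D2) → no; 2× C (D1) → no; 1× O (D1) → no; 1× C (D2) → match; 1× N (D1) → no; 1× O (D2) → no.
Summing the matching environments: 2 + 1 = 3 matching atoms.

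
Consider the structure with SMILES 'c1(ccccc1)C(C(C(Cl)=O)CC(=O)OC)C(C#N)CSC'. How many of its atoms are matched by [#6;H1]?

The query [#6;H1] means: any carbon bearing exactly one hydrogen.
Check the 22 heavy atoms by environment: 2× C (H2) → no; 3× C (H1) → match; 3× C (H0) → no; 3× O (H0) → no; 1× Cl (H0) → no; 1× N (H0) → no; 2× C (H3) → no; 1× S (H0) → no; 1× c (aromatic, H0) → no; 5× c (aromatic, H1) → match.
Summing the matching environments: 3 + 5 = 8 matching atoms.

8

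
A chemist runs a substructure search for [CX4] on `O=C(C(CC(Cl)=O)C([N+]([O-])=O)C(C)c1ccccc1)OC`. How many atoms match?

6

The query [CX4] means: C with X4: aliphatic carbon with exactly 4 total connections (bonds + H).
Check the 21 heavy atoms by environment: 6× C (X4) → match; 2× C (X3) → no; 3× O (X1) → no; 1× Cl (X1) → no; 1× N (charge +1, X3) → no; 1× O (charge -1, X1) → no; 6× c (aromatic, X3) → no; 1× O (X2) → no.
That gives 6 matching atoms.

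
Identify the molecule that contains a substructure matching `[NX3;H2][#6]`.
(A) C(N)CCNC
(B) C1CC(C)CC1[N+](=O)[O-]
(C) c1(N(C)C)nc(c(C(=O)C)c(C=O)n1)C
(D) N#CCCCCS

A

[NX3;H2][#6] describes a trivalent nitrogen with two H attached to carbon (a primary amine).
(A) contains a primary amino group (-NH2), which satisfies every atom and bond constraint.
(B) has a nitro group (-[N+](=O)[O-]) but the nitrogen is [N+] with no H, not NX3H2.
(C) has a dimethylamino group (-N(CH3)2) but the nitrogen has H0, not H2.
(D) has a nitrile (-C#N) but the nitrogen is NX1 (triple-bonded), not NX3 with two H.
So the answer is (A).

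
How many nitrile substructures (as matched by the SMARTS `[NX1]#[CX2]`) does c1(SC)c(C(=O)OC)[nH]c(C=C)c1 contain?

0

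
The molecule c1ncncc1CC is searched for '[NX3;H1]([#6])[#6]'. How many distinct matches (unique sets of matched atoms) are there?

0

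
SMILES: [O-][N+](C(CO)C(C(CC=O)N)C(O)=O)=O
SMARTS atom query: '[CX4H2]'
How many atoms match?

2

The query [CX4H2] means: sp3 carbon (X4) with exactly two hydrogens.
Check the 15 heavy atoms by environment: 2× C (H2, X4) → match; 3× C (H1, X4) → no; 1× C (H0, X3) → no; 3× O (H0, X1) → no; 2× O (H1, X2) → no; 1× N (H2, X3) → no; 1× C (H1, X3) → no; 1× N (charge +1, H0, X3) → no; 1× O (charge -1, H0, X1) → no.
That gives 2 matching atoms.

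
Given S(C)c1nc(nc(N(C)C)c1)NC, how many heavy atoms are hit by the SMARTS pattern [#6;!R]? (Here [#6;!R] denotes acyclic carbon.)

4

The query [#6;!R] means: carbon not in any ring.
Check the 13 heavy atoms by environment: 2× n (aromatic, in 6-ring) → no; 4× c (aromatic, in 6-ring) → no; 1× S (acyclic) → no; 4× C (acyclic) → match; 2× N (acyclic) → no.
That gives 4 matching atoms.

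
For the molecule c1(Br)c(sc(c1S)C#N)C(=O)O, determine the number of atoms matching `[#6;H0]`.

Check the 12 heavy atoms by environment: 1× s (aromatic, H0) → no; 4× c (aromatic, H0) → match; 2× C (H0) → match; 1× O (H0) → no; 1× O (H1) → no; 1× N (H0) → no; 1× Br (H0) → no; 1× S (H1) → no.
Summing the matching environments: 4 + 2 = 6 matching atoms.

6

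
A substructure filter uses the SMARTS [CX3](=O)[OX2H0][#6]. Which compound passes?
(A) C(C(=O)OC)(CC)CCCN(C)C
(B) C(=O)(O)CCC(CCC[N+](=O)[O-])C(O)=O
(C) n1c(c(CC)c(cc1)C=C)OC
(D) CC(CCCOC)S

A

[CX3](=O)[OX2H0][#6] describes a carbonyl carbon bonded to an oxygen that is itself bonded to carbon (no H on that O) (an ester).
(A) contains a methyl-ester group (-C(=O)OCH3), which satisfies every atom and bond constraint.
(B) has a carboxylic acid group (-C(=O)OH) but the singly-bonded O carries H (OX2H1, not H0).
(C) has a methoxy ether (-OCH3) but the ether oxygen is not adjacent to a C=O carbon.
(D) has a methoxy ether (-OCH3) but the ether oxygen is not adjacent to a C=O carbon.
So the answer is (A).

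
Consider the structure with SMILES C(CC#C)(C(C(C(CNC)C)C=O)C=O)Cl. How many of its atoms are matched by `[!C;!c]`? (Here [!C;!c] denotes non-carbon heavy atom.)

4

The query [!C;!c] means: neither aliphatic nor aromatic carbon — same as [!#6].
Check the 16 heavy atoms by environment: 12× C → no; 1× Cl → match; 2× O → match; 1× N → match.
Summing the matching environments: 1 + 2 + 1 = 4 matching atoms.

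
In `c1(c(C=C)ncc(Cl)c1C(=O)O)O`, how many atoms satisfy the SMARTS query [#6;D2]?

2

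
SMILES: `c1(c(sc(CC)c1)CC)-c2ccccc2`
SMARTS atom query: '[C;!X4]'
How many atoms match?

0

The query [C;!X4] means: aliphatic carbon that does not have four total connections.
Check the 15 heavy atoms by environment: 1× s (aromatic, X2) → no; 10× c (aromatic, X3) → no; 4× C (X4) → no.
No environment satisfies the query, so 0 matching atoms.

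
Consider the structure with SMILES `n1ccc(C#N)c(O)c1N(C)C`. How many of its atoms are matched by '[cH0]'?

The query [cH0] means: aromatic carbon with no attached hydrogen (substituted or ring-fusion).
Check the 12 heavy atoms by environment: 1× n (aromatic, H0) → no; 2× c (aromatic, H1) → no; 3× c (aromatic, H0) → match; 1× O (H1) → no; 1× C (H0) → no; 2× N (H0) → no; 2× C (H3) → no.
That gives 3 matching atoms.

3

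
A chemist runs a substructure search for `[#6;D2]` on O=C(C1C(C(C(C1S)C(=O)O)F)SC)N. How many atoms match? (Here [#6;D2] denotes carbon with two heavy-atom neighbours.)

0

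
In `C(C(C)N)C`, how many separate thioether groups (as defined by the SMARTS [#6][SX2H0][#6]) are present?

[#6][SX2H0][#6] is the SMARTS for a thioether: an aliphatic sulfur bridging two carbons with no H on the sulfur.
No fragment in the molecule satisfies every constraint, giving 0 matches.

0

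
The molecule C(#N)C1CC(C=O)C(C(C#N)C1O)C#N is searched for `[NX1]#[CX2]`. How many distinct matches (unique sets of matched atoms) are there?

[NX1]#[CX2] is the SMARTS for a nitrile: a nitrogen triple-bonded to a two-connected carbon.
The molecule carries 3 separate instances of a nitrile (-C#N) meeting every constraint; each maps to a distinct set of atoms, giving 3 matches.

3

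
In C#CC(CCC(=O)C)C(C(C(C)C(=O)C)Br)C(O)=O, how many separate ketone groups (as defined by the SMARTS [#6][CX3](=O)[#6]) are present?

2

[#6][CX3](=O)[#6] is the SMARTS for a ketone: a carbonyl carbon (no H) flanked by two carbons.
The molecule carries 2 separate instances of an acetyl/ketone group (-C(=O)CH3) meeting every constraint; each maps to a distinct set of atoms, giving 2 matches.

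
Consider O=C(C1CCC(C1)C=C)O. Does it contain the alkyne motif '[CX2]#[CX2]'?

The pattern [CX2]#[CX2] describes a carbon-carbon triple bond — an alkyne.
The closest candidate here is a vinyl group (-CH=CH2), but the C=C is a double bond; both carbons are CX3, not CX2. No other fragment satisfies the full query, so there is no match.

No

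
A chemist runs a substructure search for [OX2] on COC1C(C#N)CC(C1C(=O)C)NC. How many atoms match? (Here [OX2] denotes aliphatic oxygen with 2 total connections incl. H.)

1

Check the 14 heavy atoms by environment: 8× C (X4) → no; 1× C (X3) → no; 1× O (X1) → no; 1× N (X3) → no; 1× C (X2) → no; 1× N (X1) → no; 1× O (X2) → match.
That gives 1 matching atom.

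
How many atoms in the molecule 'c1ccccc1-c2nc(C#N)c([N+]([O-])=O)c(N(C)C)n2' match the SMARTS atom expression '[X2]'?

3

The query [X2] means: any atom with exactly two total connections (bonds + H).
Check the 20 heavy atoms by environment: 2× n (aromatic, X2) → match; 10× c (aromatic, X3) → no; 1× N (X3) → no; 2× C (X4) → no; 1× C (X2) → match; 1× N (X1) → no; 1× N (charge +1, X3) → no; 1× O (charge -1, X1) → no; 1× O (X1) → no.
Summing the matching environments: 2 + 1 = 3 matching atoms.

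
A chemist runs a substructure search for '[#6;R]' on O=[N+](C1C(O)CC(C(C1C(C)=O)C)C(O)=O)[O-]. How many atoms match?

6

The query [#6;R] means: carbon that is part of a ring.
Check the 17 heavy atoms by environment: 6× C (in 6-ring) → match; 4× C (acyclic) → no; 5× O (acyclic) → no; 1× N (charge +1, acyclic) → no; 1× O (charge -1, acyclic) → no.
That gives 6 matching atoms.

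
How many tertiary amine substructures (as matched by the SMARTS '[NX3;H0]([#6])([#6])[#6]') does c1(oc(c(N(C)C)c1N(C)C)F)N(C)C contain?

3

[NX3;H0]([#6])([#6])[#6] is the SMARTS for a tertiary amine: a trivalent nitrogen with no H, bonded to three carbons.
The molecule carries 3 separate instances of a dimethylamino group (-N(CH3)2) meeting every constraint; each maps to a distinct set of atoms, giving 3 matches.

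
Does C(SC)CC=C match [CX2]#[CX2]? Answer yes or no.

No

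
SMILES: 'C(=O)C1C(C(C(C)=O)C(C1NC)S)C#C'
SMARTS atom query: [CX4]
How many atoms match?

7

The query [CX4] means: C with X4: aliphatic carbon with exactly 4 total connections (bonds + H).
Check the 15 heavy atoms by environment: 7× C (X4) → match; 1× N (X3) → no; 2× C (X3) → no; 2× O (X1) → no; 2× C (X2) → no; 1× S (X2) → no.
That gives 7 matching atoms.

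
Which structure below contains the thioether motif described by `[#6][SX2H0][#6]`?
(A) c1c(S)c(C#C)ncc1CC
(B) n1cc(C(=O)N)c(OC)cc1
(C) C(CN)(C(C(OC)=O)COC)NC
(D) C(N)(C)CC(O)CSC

D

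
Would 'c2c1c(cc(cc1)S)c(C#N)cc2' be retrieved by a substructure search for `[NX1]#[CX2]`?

The pattern [NX1]#[CX2] describes a nitrogen triple-bonded to a two-connected carbon — a nitrile.
The molecule carries a nitrile (-C#N), whose atoms satisfy every constraint of the query, so the pattern matches.

Yes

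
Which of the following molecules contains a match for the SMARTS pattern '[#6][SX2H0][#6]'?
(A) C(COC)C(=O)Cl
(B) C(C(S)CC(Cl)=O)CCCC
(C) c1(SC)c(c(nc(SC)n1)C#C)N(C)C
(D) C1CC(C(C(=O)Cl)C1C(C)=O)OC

C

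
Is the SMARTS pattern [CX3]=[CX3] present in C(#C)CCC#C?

No

The pattern [CX3]=[CX3] describes a non-aromatic C=C double bond between two sp2 carbons — an alkene.
The closest candidate here is an ethynyl group (-C#CH), but the C-C bond is a triple bond, not a double bond. No other fragment satisfies the full query, so there is no match.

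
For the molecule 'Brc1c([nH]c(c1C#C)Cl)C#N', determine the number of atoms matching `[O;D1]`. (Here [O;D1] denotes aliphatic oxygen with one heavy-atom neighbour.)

The query [O;D1] means: aliphatic oxygen bonded to exactly one heavy atom.
Check the 11 heavy atoms by environment: 1× n (aromatic, D2) → no; 4× c (aromatic, D3) → no; 2× C (D2) → no; 1× N (D1) → no; 1× Br (D1) → no; 1× Cl (D1) → no; 1× C (D1) → no.
No environment satisfies the query, so 0 matching atoms.

0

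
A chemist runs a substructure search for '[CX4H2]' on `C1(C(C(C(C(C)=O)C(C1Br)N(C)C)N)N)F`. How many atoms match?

0

Check the 16 heavy atoms by environment: 6× C (H1, X4) → no; 1× F (H0, X1) → no; 2× N (H2, X3) → no; 1× Br (H0, X1) → no; 1× C (H0, X3) → no; 1× O (H0, X1) → no; 3× C (H3, X4) → no; 1× N (H0, X3) → no.
No environment satisfies the query, so 0 matching atoms.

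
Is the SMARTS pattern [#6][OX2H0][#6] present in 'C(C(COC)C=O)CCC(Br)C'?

Yes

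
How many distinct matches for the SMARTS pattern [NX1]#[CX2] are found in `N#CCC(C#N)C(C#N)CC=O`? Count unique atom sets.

[NX1]#[CX2] is the SMARTS for a nitrile: a nitrogen triple-bonded to a two-connected carbon.
The molecule carries 3 separate instances of a nitrile (-C#N) meeting every constraint; each maps to a distinct set of atoms, giving 3 matches.

3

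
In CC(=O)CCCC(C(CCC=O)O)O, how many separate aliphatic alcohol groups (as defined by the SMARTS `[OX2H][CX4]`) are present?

2

[OX2H][CX4] is the SMARTS for an aliphatic alcohol: a hydroxyl oxygen bound to an sp3 (X4) carbon.
The molecule carries 2 separate instances of a hydroxyl group (-OH) meeting every constraint; each maps to a distinct set of atoms, giving 2 matches.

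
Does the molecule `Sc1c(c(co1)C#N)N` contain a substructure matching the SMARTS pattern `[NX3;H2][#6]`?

The pattern [NX3;H2][#6] describes a trivalent nitrogen with two H attached to carbon — a primary amine.
The molecule carries a primary amino group (-NH2), whose atoms satisfy every constraint of the query, so the pattern matches.

Yes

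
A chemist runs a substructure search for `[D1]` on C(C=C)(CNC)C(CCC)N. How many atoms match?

4

Check the 11 heavy atoms by environment: 4× C (D2) → no; 2× C (D3) → no; 3× C (D1) → match; 1× N (D1) → match; 1× N (D2) → no.
Summing the matching environments: 3 + 1 = 4 matching atoms.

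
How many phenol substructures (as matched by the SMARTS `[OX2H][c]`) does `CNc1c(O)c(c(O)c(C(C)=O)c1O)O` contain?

4

[OX2H][c] is the SMARTS for a phenol: a hydroxyl oxygen attached to an aromatic carbon.
The molecule carries 4 separate instances of a hydroxyl group (-OH) meeting every constraint; each maps to a distinct set of atoms, giving 4 matches.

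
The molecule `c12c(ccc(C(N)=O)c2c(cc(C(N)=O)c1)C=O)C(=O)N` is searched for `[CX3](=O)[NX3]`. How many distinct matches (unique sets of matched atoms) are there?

3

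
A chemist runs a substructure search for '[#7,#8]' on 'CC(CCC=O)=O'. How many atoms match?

2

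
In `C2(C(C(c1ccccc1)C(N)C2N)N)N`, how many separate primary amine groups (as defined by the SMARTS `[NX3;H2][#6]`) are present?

4

[NX3;H2][#6] is the SMARTS for a primary amine: a trivalent nitrogen with two H attached to carbon.
The molecule carries 4 separate instances of a primary amino group (-NH2) meeting every constraint; each maps to a distinct set of atoms, giving 4 matches.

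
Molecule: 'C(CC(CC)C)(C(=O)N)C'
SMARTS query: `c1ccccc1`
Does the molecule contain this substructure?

No

The pattern c1ccccc1 describes six aromatic carbons in a ring — a benzene ring.
The closest candidate here is a methyl group (-CH3), but no six-membered all-carbon aromatic ring is present. No other fragment satisfies the full query, so there is no match.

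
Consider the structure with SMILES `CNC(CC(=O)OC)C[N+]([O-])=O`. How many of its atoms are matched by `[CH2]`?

The query [CH2] means: aliphatic carbon with exactly two hydrogens.
Check the 12 heavy atoms by environment: 2× C (H2) → match; 1× C (H1) → no; 1× C (H0) → no; 3× O (H0) → no; 2× C (H3) → no; 1× N (charge +1, H0) → no; 1× O (charge -1, H0) → no; 1× N (H1) → no.
That gives 2 matching atoms.

2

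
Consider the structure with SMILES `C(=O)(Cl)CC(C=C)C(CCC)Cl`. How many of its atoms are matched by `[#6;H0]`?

1

The query [#6;H0] means: any carbon with no attached hydrogen.
Check the 12 heavy atoms by environment: 4× C (H2) → no; 3× C (H1) → no; 1× C (H0) → match; 1× O (H0) → no; 2× Cl (H0) → no; 1× C (H3) → no.
That gives 1 matching atom.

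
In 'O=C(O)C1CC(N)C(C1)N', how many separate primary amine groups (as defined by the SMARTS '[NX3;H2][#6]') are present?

2

[NX3;H2][#6] is the SMARTS for a primary amine: a trivalent nitrogen with two H attached to carbon.
The molecule carries 2 separate instances of a primary amino group (-NH2) meeting every constraint; each maps to a distinct set of atoms, giving 2 matches.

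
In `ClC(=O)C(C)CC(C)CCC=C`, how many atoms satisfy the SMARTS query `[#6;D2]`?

4

Check the 12 heavy atoms by environment: 3× C (D1) → no; 3× C (D3) → no; 4× C (D2) → match; 1× O (D1) → no; 1× Cl (D1) → no.
That gives 4 matching atoms.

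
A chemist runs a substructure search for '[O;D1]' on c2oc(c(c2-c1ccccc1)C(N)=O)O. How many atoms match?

2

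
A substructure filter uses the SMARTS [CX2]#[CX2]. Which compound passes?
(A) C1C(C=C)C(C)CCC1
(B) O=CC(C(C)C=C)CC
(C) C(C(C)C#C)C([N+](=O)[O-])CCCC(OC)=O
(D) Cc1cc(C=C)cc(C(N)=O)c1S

C

[CX2]#[CX2] describes a carbon-carbon triple bond (an alkyne).
(A) has a vinyl group (-CH=CH2) but the C=C is a double bond; both carbons are CX3, not CX2.
(B) has a vinyl group (-CH=CH2) but the C=C is a double bond; both carbons are CX3, not CX2.
(C) contains an ethynyl group (-C#CH), which satisfies every atom and bond constraint.
(D) has a vinyl group (-CH=CH2) but the C=C is a double bond; both carbons are CX3, not CX2.
So the answer is (C).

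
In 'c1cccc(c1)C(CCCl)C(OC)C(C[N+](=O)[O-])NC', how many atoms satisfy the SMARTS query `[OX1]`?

Check the 20 heavy atoms by environment: 8× C (X4) → no; 1× N (charge +1, X3) → no; 1× O (charge -1, X1) → match; 1× O (X1) → match; 1× O (X2) → no; 1× Cl (X1) → no; 1× N (X3) → no; 6× c (aromatic, X3) → no.
Summing the matching environments: 1 + 1 = 2 matching atoms.

2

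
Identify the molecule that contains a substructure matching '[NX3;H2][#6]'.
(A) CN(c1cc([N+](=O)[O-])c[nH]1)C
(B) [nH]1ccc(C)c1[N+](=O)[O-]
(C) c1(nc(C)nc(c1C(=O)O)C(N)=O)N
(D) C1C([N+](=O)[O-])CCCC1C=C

[NX3;H2][#6] describes a trivalent nitrogen with two H attached to carbon (a primary amine).
(A) has a nitro group (-[N+](=O)[O-]) but the nitrogen is [N+] with no H, not NX3H2.
(B) has a nitro group (-[N+](=O)[O-]) but the nitrogen is [N+] with no H, not NX3H2.
(C) contains a primary amino group (-NH2), which satisfies every atom and bond constraint.
(D) has a nitro group (-[N+](=O)[O-]) but the nitrogen is [N+] with no H, not NX3H2.
So the answer is (C).

C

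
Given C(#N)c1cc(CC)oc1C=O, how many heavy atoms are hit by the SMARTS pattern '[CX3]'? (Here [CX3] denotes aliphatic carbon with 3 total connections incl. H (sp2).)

The query [CX3] means: C with X3: aliphatic carbon with exactly 3 total connections.
Check the 11 heavy atoms by environment: 1× o (aromatic, X2) → no; 4× c (aromatic, X3) → no; 2× C (X4) → no; 1× C (X2) → no; 1× N (X1) → no; 1× C (X3) → match; 1× O (X1) → no.
That gives 1 matching atom.

1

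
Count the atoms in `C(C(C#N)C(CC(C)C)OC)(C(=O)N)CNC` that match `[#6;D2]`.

3

The query [#6;D2] means: any carbon bonded to exactly two heavy atoms.
Check the 17 heavy atoms by environment: 3× C (D2) → match; 5× C (D3) → no; 1× N (D2) → no; 4× C (D1) → no; 1× O (D1) → no; 2× N (D1) → no; 1× O (D2) → no.
That gives 3 matching atoms.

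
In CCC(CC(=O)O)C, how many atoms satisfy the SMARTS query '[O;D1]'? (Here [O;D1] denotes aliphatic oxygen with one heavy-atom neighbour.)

The query [O;D1] means: aliphatic oxygen bonded to exactly one heavy atom.
Check the 8 heavy atoms by environment: 2× C (D2) → no; 2× C (D3) → no; 2× C (D1) → no; 2× O (D1) → match.
That gives 2 matching atoms.

2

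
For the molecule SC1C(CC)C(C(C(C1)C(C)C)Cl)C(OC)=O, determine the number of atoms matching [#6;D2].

2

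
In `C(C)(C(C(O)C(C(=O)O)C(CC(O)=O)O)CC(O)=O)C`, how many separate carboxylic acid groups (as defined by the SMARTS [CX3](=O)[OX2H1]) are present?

3

[CX3](=O)[OX2H1] is the SMARTS for a carboxylic acid: an sp2 carbon double-bonded to O and single-bonded to an -OH oxygen.
The molecule carries 3 separate instances of a carboxylic acid group (-C(=O)OH) meeting every constraint; each maps to a distinct set of atoms, giving 3 matches.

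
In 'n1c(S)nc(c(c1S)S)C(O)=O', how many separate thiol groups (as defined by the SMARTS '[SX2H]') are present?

3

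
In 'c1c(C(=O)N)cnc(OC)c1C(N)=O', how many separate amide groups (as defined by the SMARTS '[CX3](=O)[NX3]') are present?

2

[CX3](=O)[NX3] is the SMARTS for an amide: a carbonyl carbon bonded to a trivalent nitrogen.
The molecule carries 2 separate instances of a primary amide (-C(=O)NH2) meeting every constraint; each maps to a distinct set of atoms, giving 2 matches.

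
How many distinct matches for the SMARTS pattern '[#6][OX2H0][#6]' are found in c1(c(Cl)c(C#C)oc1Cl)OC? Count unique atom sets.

1

[#6][OX2H0][#6] is the SMARTS for an ether: an aliphatic oxygen bridging two carbons with no H on the oxygen.
Exactly one fragment in the molecule meets all constraints, giving 1 match.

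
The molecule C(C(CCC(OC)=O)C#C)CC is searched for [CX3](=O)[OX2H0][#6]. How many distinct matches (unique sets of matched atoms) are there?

1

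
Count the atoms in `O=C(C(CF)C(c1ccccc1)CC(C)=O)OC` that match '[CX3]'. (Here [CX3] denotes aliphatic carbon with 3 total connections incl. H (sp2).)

2

Check the 18 heavy atoms by environment: 6× C (X4) → no; 2× C (X3) → match; 2× O (X1) → no; 1× O (X2) → no; 6× c (aromatic, X3) → no; 1× F (X1) → no.
That gives 2 matching atoms.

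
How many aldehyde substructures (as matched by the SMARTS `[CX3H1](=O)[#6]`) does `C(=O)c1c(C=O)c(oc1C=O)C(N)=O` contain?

3

[CX3H1](=O)[#6] is the SMARTS for an aldehyde: an sp2 carbon with one H, double-bonded to O and single-bonded to carbon.
The molecule carries 3 separate instances of an aldehyde (-CHO) meeting every constraint; each maps to a distinct set of atoms, giving 3 matches.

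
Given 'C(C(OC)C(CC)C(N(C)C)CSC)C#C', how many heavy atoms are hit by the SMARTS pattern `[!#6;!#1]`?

The query [!#6;!#1] means: not carbon and not hydrogen — any heteroatom.
Check the 16 heavy atoms by environment: 13× C → no; 1× N → match; 1× O → match; 1× S → match.
Summing the matching environments: 1 + 1 + 1 = 3 matching atoms.

3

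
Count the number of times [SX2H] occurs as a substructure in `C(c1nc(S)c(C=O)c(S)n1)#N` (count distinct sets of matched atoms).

[SX2H] is the SMARTS for a thiol: an aliphatic sulfur with two connections, one being H.
The molecule carries 2 separate instances of a thiol (-SH) meeting every constraint; each maps to a distinct set of atoms, giving 2 matches.

2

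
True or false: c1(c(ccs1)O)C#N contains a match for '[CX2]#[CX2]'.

False

The pattern [CX2]#[CX2] describes a carbon-carbon triple bond — an alkyne.
The closest candidate here is a nitrile (-C#N), but the triple bond is C#N, not C#C. No other fragment satisfies the full query, so there is no match.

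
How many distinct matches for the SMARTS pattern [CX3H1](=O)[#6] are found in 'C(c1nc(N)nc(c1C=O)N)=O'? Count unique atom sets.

[CX3H1](=O)[#6] is the SMARTS for an aldehyde: an sp2 carbon with one H, double-bonded to O and single-bonded to carbon.
The molecule carries 2 separate instances of an aldehyde (-CHO) meeting every constraint; each maps to a distinct set of atoms, giving 2 matches.

2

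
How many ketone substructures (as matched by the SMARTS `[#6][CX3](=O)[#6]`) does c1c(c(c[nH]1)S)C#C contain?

0

[#6][CX3](=O)[#6] is the SMARTS for a ketone: a carbonyl carbon (no H) flanked by two carbons.
No fragment in the molecule satisfies every constraint, giving 0 matches.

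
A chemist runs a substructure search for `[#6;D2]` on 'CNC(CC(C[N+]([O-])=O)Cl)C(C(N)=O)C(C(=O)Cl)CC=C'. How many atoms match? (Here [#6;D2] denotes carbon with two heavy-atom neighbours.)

The query [#6;D2] means: any carbon bonded to exactly two heavy atoms.
Check the 21 heavy atoms by environment: 4× C (D2) → match; 6× C (D3) → no; 3× O (D1) → no; 1× N (D1) → no; 2× Cl (D1) → no; 1× N (D2) → no; 2× C (D1) → no; 1× N (charge +1, D3) → no; 1× O (charge -1, D1) → no.
That gives 4 matching atoms.

4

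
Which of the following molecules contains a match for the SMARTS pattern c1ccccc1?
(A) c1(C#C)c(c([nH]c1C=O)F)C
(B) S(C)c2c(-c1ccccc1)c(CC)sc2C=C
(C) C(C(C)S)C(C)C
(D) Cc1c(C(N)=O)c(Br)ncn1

B

c1ccccc1 describes six aromatic carbons in a ring (a benzene ring).
(A) has a methyl group (-CH3) but no six-membered all-carbon aromatic ring is present.
(B) contains a phenyl ring, which satisfies every atom and bond constraint.
(C) has a methyl group (-CH3) but no six-membered all-carbon aromatic ring is present.
(D) has a methyl group (-CH3) but no six-membered all-carbon aromatic ring is present.
So the answer is (B).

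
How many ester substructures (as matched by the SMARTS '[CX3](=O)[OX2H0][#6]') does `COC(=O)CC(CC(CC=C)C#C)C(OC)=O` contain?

[CX3](=O)[OX2H0][#6] is the SMARTS for an ester: a carbonyl carbon bonded to an oxygen that is itself bonded to carbon (no H on that O).
The molecule carries 2 separate instances of a methyl-ester group (-C(=O)OCH3) meeting every constraint; each maps to a distinct set of atoms, giving 2 matches.

2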